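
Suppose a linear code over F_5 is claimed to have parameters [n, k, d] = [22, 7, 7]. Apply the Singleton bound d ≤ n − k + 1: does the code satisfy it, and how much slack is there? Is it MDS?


Singleton RHS = n − k + 1 = 16, slack = 9, bound satisfied, not MDS.

Singleton bound: d ≤ n − k + 1.
Here n = 22, k = 7, so n − k + 1 = 16.
Given d = 7, check d ≤ 16: YES.
Slack = (n − k + 1) − d = 9.
The code is NOT MDS (slack = 9 > 0).
Description: the claimed parameters are [22, 7, 7]_5; such a code would be non-MDS.


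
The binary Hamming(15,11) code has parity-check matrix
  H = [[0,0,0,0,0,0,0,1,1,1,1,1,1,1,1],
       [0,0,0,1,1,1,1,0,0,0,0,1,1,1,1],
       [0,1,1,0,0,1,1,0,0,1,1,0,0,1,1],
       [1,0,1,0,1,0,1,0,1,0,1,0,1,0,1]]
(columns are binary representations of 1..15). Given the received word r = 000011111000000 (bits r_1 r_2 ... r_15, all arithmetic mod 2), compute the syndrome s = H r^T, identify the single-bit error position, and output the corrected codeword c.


s = (0, 1, 0, 1)^T, error position = 5, corrected codeword c = 000001111000000

Compute s = H r^T mod 2 one row at a time:
  s_1 = 1 + 1 + 0 + 0 + 0 + 0 + 0 + 0 = 2 ≡ 0 (mod 2).
  s_2 = 0 + 1 + 1 + 1 + 0 + 0 + 0 + 0 = 3 ≡ 1 (mod 2).
  s_3 = 0 + 0 + 1 + 1 + 0 + 0 + 0 + 0 = 2 ≡ 0 (mod 2).
  s_4 = 0 + 0 + 1 + 1 + 1 + 0 + 0 + 0 = 3 ≡ 1 (mod 2).
s = (0, 1, 0, 1)^T — this equals column 5 of H (binary 0101), so error is at position 5.
Correct: flip bit 5 of r = 000011111000000 to get c = 000001111000000.


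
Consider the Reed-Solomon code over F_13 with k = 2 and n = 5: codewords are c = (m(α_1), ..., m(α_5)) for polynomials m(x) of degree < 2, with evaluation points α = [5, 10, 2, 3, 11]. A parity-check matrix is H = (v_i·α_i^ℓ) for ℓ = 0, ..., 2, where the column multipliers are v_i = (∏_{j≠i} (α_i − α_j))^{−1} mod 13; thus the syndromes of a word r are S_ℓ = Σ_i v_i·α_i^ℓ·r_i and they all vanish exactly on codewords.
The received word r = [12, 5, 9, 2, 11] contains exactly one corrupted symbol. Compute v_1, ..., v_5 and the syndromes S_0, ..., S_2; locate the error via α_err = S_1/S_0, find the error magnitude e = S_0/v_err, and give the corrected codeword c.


S = (1, 5, 12), error at position 1, error magnitude e = 11, c = [1, 5, 9, 2, 11].

Step 1: column multipliers v_i = (∏_{j≠i}(α_i − α_j))^{−1} mod 13.
  i = 1 (α = 5): (5−10)(5−2)(5−3)(5−11) = (−5)·3·2·(−6) = 180 ≡ 11, so v_1 = 11^{−1} = 6 (mod 13).
  i = 2 (α = 10): (10−5)(10−2)(10−3)(10−11) = 5·8·7·(−1) = −280 ≡ 6, so v_2 = 6^{−1} = 11 (mod 13).
  i = 3 (α = 2): (2−5)(2−10)(2−3)(2−11) = (−3)·(−8)·(−1)·(−9) = 216 ≡ 8, so v_3 = 8^{−1} = 5 (mod 13).
  i = 4 (α = 3): (3−5)(3−10)(3−2)(3−11) = (−2)·(−7)·1·(−8) = −112 ≡ 5, so v_4 = 5^{−1} = 8 (mod 13).
  i = 5 (α = 11): (11−5)(11−10)(11−2)(11−3) = 6·1·9·8 = 432 ≡ 3, so v_5 = 3^{−1} = 9 (mod 13).
  v = [6, 11, 5, 8, 9].
Step 2: syndromes of r = [12, 5, 9, 2, 11] (all sums mod 13).
  S_0 = Σ v_i r_i = 6·12 + 11·5 + 5·9 + 8·2 + 9·11 = 287 ≡ 1.
  S_1 = Σ v_i α_i r_i = 6·5·12 + 11·10·5 + 5·2·9 + 8·3·2 + 9·11·11 = 2137 ≡ 5.
  α_i^2 mod 13 = [12, 9, 4, 9, 4].
  S_2 = Σ v_i α_i^2 r_i = 6·12·12 + 11·9·5 + 5·4·9 + 8·9·2 + 9·4·11 = 2079 ≡ 12.
  S = (1, 5, 12) ≠ 0, so r is not a codeword (an error is present).
Step 3: locate the error. For a single error e at position i, S_ℓ = v_i·e·α_i^ℓ, so α_err = S_1/S_0.
  S_0^{−1} = 1^{−1} = 1 (mod 13), so α_err = 5·1 = 5 ≡ 5 = α_1. Error position i = 1.
  Consistency check: S_2/S_1 = 12·8 = 96 ≡ 5 = α_err ✓ (single-error assumption holds).
Step 4: error magnitude e = S_0/v_1 = S_0·∏_{j≠1}(α_1 − α_j) = 1·11 = 11 ≡ 11 (mod 13).
Step 5: correct position 1: c_1 = r_1 − e = 12 − 11 ≡ 1 (mod 13). Hence c = [1, 5, 9, 2, 11].
  Check: interpolating c through the α_i gives m(x) = 10 + 6·x (degree < 2) with m(α_i) = c_i for every i, so c is indeed a codeword.


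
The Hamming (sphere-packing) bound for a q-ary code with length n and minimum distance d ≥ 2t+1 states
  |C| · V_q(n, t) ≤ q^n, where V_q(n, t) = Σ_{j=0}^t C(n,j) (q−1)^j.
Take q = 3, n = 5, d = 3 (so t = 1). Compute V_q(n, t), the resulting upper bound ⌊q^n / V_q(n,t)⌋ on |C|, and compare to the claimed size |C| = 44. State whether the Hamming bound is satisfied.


V_q(n, t) = 11, q^n = 243, Hamming bound = 22, |C| = 44 > bound (violated).

Step 1: Compute V_q(n, t) = Σ_{j=0}^1 C(n, j) (q−1)^j.
  j = 0: C(5,0)·(2)^0 = 1·1 = 1.
  j = 1: C(5,1)·(2)^1 = 5·2 = 10.
  V_q(n, t) = 1 + 10 = 11.
Step 2: q^n = 3^5 = 243.
Step 3: Hamming bound ⌊q^n / V_q(n,t)⌋ = ⌊243/11⌋ = 22.
Step 4: Compare |C| = 44 to 22: violated.
The claimed |C| lies above the Hamming bound, so no 3-ary code of length 5 with d ≥ 3 can have 44 codewords.


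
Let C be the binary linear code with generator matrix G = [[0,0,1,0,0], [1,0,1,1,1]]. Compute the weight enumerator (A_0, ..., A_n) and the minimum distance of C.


Weight distribution: A_0 = 1, A_1 = 1, A_3 = 1, A_4 = 1. Minimum distance d = 1.

Enumerate all 2^2 = 4 messages m ∈ F_2^2.
For each, compute codeword c = mG in F_2^5, then tally its weight.
  m = 00 → c = 00000, weight = 0.
  m = 10 → c = 00100, weight = 1.
  m = 01 → c = 10111, weight = 4.
  m = 11 → c = 10011, weight = 3.
Tally weights:
  weight 0: 1 codewords.
  weight 1: 1 codewords.
  weight 3: 1 codewords.
  weight 4: 1 codewords.
Minimum distance d = smallest w > 0 with A_w > 0 = 1.
Sanity: Σ A_w = 4 = 2^2 = 4 ✓.


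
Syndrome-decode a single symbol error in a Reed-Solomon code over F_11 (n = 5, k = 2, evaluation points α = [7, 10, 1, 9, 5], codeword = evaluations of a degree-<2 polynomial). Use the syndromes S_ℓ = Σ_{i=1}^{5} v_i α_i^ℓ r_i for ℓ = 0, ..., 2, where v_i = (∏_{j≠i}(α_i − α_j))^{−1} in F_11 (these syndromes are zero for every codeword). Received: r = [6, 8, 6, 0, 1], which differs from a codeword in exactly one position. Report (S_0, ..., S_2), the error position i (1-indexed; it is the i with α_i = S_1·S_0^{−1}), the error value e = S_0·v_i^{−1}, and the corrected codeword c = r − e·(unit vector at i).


S = (4, 4, 4), error at position 3, error magnitude e = 4, c = [6, 8, 2, 0, 1].

Step 1: column multipliers v_i = (∏_{j≠i}(α_i − α_j))^{−1} mod 11.
  i = 1 (α = 7): (7−10)(7−1)(7−9)(7−5) = (−3)·6·(−2)·2 = 72 ≡ 6, so v_1 = 6^{−1} = 2 (mod 11).
  i = 2 (α = 10): (10−7)(10−1)(10−9)(10−5) = 3·9·1·5 = 135 ≡ 3, so v_2 = 3^{−1} = 4 (mod 11).
  i = 3 (α = 1): (1−7)(1−10)(1−9)(1−5) = (−6)·(−9)·(−8)·(−4) = 1728 ≡ 1, so v_3 = 1^{−1} = 1 (mod 11).
  i = 4 (α = 9): (9−7)(9−10)(9−1)(9−5) = 2·(−1)·8·4 = −64 ≡ 2, so v_4 = 2^{−1} = 6 (mod 11).
  i = 5 (α = 5): (5−7)(5−10)(5−1)(5−9) = (−2)·(−5)·4·(−4) = −160 ≡ 5, so v_5 = 5^{−1} = 9 (mod 11).
  v = [2, 4, 1, 6, 9].
Step 2: syndromes of r = [6, 8, 6, 0, 1] (all sums mod 11).
  S_0 = Σ v_i r_i = 2·6 + 4·8 + 1·6 + 6·0 + 9·1 = 59 ≡ 4.
  S_1 = Σ v_i α_i r_i = 2·7·6 + 4·10·8 + 1·1·6 + 6·9·0 + 9·5·1 = 455 ≡ 4.
  α_i^2 mod 11 = [5, 1, 1, 4, 3].
  S_2 = Σ v_i α_i^2 r_i = 2·5·6 + 4·1·8 + 1·1·6 + 6·4·0 + 9·3·1 = 125 ≡ 4.
  S = (4, 4, 4) ≠ 0, so r is not a codeword (an error is present).
Step 3: locate the error. For a single error e at position i, S_ℓ = v_i·e·α_i^ℓ, so α_err = S_1/S_0.
  S_0^{−1} = 4^{−1} = 3 (mod 11), so α_err = 4·3 = 12 ≡ 1 = α_3. Error position i = 3.
  Consistency check: S_2/S_1 = 4·3 = 12 ≡ 1 = α_err ✓ (single-error assumption holds).
Step 4: error magnitude e = S_0/v_3 = S_0·∏_{j≠3}(α_3 − α_j) = 4·1 = 4 ≡ 4 (mod 11).
Step 5: correct position 3: c_3 = r_3 − e = 6 − 4 ≡ 2 (mod 11). Hence c = [6, 8, 2, 0, 1].
  Check: interpolating c through the α_i gives m(x) = 5 + 8·x (degree < 2) with m(α_i) = c_i for every i, so c is indeed a codeword.


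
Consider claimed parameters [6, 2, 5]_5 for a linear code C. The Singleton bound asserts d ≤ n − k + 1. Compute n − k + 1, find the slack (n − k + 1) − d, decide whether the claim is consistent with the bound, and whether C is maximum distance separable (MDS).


Singleton RHS = n − k + 1 = 5, slack = 0, bound satisfied, MDS.

Singleton bound: d ≤ n − k + 1.
Here n = 6, k = 2, so n − k + 1 = 5.
Given d = 5, check d ≤ 5: YES.
Slack = (n − k + 1) − d = 0.
The code is MDS (slack = 0).
Description: the claimed parameters are [6, 2, 5]_5; such a code would be MDS (meets Singleton bound).


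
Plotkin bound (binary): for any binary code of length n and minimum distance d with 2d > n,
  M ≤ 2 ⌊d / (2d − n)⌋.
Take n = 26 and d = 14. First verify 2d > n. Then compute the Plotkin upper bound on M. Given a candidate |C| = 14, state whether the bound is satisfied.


Plotkin bound M ≤ 14; given |C| = 14 ≤ bound (satisfied).

Check applicability: 2d = 28, n = 26.
2d − n = 2 > 0, so Plotkin applies.
Compute d/(2d−n) = 14/2 ≈ 7.0000.
⌊d/(2d−n)⌋ = 7.
Plotkin bound: M ≤ 2·7 = 14.
Given |C| = 14, check: satisfied.
This |C| is at the Plotkin bound.


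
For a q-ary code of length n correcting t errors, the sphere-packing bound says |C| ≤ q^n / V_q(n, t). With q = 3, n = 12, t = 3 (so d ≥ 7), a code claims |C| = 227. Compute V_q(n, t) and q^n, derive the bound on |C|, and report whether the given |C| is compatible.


V_q(n, t) = 2049, q^n = 531441, Hamming bound = 259, |C| = 227 ≤ bound (satisfied).

Step 1: Compute V_q(n, t) = Σ_{j=0}^3 C(n, j) (q−1)^j.
  j = 0: C(12,0)·(2)^0 = 1·1 = 1.
  j = 1: C(12,1)·(2)^1 = 12·2 = 24.
  j = 2: C(12,2)·(2)^2 = 66·4 = 264.
  j = 3: C(12,3)·(2)^3 = 220·8 = 1760.
  V_q(n, t) = 1 + 24 + 264 + 1760 = 2049.
Step 2: q^n = 3^12 = 531441.
Step 3: Hamming bound ⌊q^n / V_q(n,t)⌋ = ⌊531441/2049⌋ = 259.
Step 4: Compare |C| = 227 to 259: satisfied.
The claimed |C| lies below the Hamming bound.


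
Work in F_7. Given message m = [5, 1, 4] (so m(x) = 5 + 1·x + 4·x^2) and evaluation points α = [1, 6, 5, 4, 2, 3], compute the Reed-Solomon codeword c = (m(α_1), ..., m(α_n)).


c = [3, 1, 5, 3, 2, 2]

Message polynomial: m(x) = 5 + 1·x + 4·x^2 (mod 7).
For each evaluation point α_i, compute m(α_i) mod 7:
  α_1 = 1: Horner steps 4 → 5 → 3, so m(1) = 3.
  α_2 = 6: Horner steps 4 → 4 → 1, so m(6) = 1.
  α_3 = 5: Horner steps 4 → 0 → 5, so m(5) = 5.
  α_4 = 4: Horner steps 4 → 3 → 3, so m(4) = 3.
  α_5 = 2: Horner steps 4 → 2 → 2, so m(2) = 2.
  α_6 = 3: Horner steps 4 → 6 → 2, so m(3) = 2.
Codeword c = [3, 1, 5, 3, 2, 2] ∈ F_7^6.


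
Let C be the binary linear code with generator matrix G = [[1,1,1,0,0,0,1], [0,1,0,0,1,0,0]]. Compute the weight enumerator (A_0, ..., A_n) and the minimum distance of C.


Weight distribution: A_0 = 1, A_2 = 1, A_4 = 2. Minimum distance d = 2.

Enumerate all 2^2 = 4 messages m ∈ F_2^2.
For each, compute codeword c = mG in F_2^7, then tally its weight.
  m = 00 → c = 0000000, weight = 0.
  m = 10 → c = 1110001, weight = 4.
  m = 01 → c = 0100100, weight = 2.
  m = 11 → c = 1010101, weight = 4.
Tally weights:
  weight 0: 1 codewords.
  weight 2: 1 codewords.
  weight 4: 2 codewords.
Minimum distance d = smallest w > 0 with A_w > 0 = 2.
Sanity: Σ A_w = 4 = 2^2 = 4 ✓.


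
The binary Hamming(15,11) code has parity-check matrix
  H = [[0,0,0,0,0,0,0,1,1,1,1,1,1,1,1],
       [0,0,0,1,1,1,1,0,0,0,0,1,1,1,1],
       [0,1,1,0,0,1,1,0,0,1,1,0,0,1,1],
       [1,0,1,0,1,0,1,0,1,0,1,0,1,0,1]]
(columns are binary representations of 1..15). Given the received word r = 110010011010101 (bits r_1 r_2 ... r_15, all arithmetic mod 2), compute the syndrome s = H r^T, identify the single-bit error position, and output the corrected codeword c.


s = (1, 1, 1, 0)^T, error position = 14, corrected codeword c = 110010011010111

Compute s = H r^T mod 2 one row at a time:
  s_1 = 1 + 1 + 0 + 1 + 0 + 1 + 0 + 1 = 5 ≡ 1 (mod 2).
  s_2 = 0 + 1 + 0 + 0 + 0 + 1 + 0 + 1 = 3 ≡ 1 (mod 2).
  s_3 = 1 + 0 + 0 + 0 + 0 + 1 + 0 + 1 = 3 ≡ 1 (mod 2).
  s_4 = 1 + 0 + 1 + 0 + 1 + 1 + 1 + 1 = 6 ≡ 0 (mod 2).
s = (1, 1, 1, 0)^T — this equals column 14 of H (binary 1110), so error is at position 14.
Correct: flip bit 14 of r = 110010011010101 to get c = 110010011010111.


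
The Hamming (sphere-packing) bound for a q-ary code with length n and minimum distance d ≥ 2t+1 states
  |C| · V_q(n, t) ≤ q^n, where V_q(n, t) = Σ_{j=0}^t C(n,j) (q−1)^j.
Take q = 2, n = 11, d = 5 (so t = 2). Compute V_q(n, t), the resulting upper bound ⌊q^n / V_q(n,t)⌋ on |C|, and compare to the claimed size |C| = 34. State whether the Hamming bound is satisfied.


V_q(n, t) = 67, q^n = 2048, Hamming bound = 30, |C| = 34 > bound (violated).

Step 1: Compute V_q(n, t) = Σ_{j=0}^2 C(n, j) (q−1)^j.
  j = 0: C(11,0)·(1)^0 = 1·1 = 1.
  j = 1: C(11,1)·(1)^1 = 11·1 = 11.
  j = 2: C(11,2)·(1)^2 = 55·1 = 55.
  V_q(n, t) = 1 + 11 + 55 = 67.
Step 2: q^n = 2^11 = 2048.
Step 3: Hamming bound ⌊q^n / V_q(n,t)⌋ = ⌊2048/67⌋ = 30.
Step 4: Compare |C| = 34 to 30: violated.
The claimed |C| lies above the Hamming bound, so no 2-ary code of length 11 with d ≥ 5 can have 34 codewords.


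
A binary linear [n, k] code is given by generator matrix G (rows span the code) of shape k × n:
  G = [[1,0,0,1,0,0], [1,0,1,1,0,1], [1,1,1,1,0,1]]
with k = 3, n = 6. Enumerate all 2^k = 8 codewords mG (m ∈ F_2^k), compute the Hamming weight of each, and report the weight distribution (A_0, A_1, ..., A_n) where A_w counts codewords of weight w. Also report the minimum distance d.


Weight distribution: A_0 = 1, A_1 = 1, A_2 = 2, A_3 = 2, A_4 = 1, A_5 = 1. Minimum distance d = 1.

Enumerate all 2^3 = 8 messages m ∈ F_2^3.
For each, compute codeword c = mG in F_2^6, then tally its weight.
  m = 000 → c = 000000, weight = 0.
  m = 100 → c = 100100, weight = 2.
  m = 010 → c = 101101, weight = 4.
  m = 110 → c = 001001, weight = 2.
  m = 001 → c = 111101, weight = 5.
  m = 101 → c = 011001, weight = 3.
  m = 011 → c = 010000, weight = 1.
  m = 111 → c = 110100, weight = 3.
Tally weights:
  weight 0: 1 codewords.
  weight 1: 1 codewords.
  weight 2: 2 codewords.
  weight 3: 2 codewords.
  weight 4: 1 codewords.
  weight 5: 1 codewords.
Minimum distance d = smallest w > 0 with A_w > 0 = 1.
Sanity: Σ A_w = 8 = 2^3 = 8 ✓.


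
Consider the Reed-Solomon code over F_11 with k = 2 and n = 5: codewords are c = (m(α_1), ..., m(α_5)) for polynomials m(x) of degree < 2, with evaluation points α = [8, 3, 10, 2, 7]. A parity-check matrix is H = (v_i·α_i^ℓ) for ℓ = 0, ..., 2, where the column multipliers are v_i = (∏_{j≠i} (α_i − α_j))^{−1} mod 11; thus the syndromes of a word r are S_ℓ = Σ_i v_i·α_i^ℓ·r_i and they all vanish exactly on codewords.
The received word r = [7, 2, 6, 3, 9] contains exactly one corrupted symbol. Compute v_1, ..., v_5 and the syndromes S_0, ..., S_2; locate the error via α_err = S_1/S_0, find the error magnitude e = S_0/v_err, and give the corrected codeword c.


S = (9, 6, 4), error at position 1, error magnitude e = 10, c = [8, 2, 6, 3, 9].

Step 1: column multipliers v_i = (∏_{j≠i}(α_i − α_j))^{−1} mod 11.
  i = 1 (α = 8): (8−3)(8−10)(8−2)(8−7) = 5·(−2)·6·1 = −60 ≡ 6, so v_1 = 6^{−1} = 2 (mod 11).
  i = 2 (α = 3): (3−8)(3−10)(3−2)(3−7) = (−5)·(−7)·1·(−4) = −140 ≡ 3, so v_2 = 3^{−1} = 4 (mod 11).
  i = 3 (α = 10): (10−8)(10−3)(10−2)(10−7) = 2·7·8·3 = 336 ≡ 6, so v_3 = 6^{−1} = 2 (mod 11).
  i = 4 (α = 2): (2−8)(2−3)(2−10)(2−7) = (−6)·(−1)·(−8)·(−5) = 240 ≡ 9, so v_4 = 9^{−1} = 5 (mod 11).
  i = 5 (α = 7): (7−8)(7−3)(7−10)(7−2) = (−1)·4·(−3)·5 = 60 ≡ 5, so v_5 = 5^{−1} = 9 (mod 11).
  v = [2, 4, 2, 5, 9].
Step 2: syndromes of r = [7, 2, 6, 3, 9] (all sums mod 11).
  S_0 = Σ v_i r_i = 2·7 + 4·2 + 2·6 + 5·3 + 9·9 = 130 ≡ 9.
  S_1 = Σ v_i α_i r_i = 2·8·7 + 4·3·2 + 2·10·6 + 5·2·3 + 9·7·9 = 853 ≡ 6.
  α_i^2 mod 11 = [9, 9, 1, 4, 5].
  S_2 = Σ v_i α_i^2 r_i = 2·9·7 + 4·9·2 + 2·1·6 + 5·4·3 + 9·5·9 = 675 ≡ 4.
  S = (9, 6, 4) ≠ 0, so r is not a codeword (an error is present).
Step 3: locate the error. For a single error e at position i, S_ℓ = v_i·e·α_i^ℓ, so α_err = S_1/S_0.
  S_0^{−1} = 9^{−1} = 5 (mod 11), so α_err = 6·5 = 30 ≡ 8 = α_1. Error position i = 1.
  Consistency check: S_2/S_1 = 4·2 = 8 ≡ 8 = α_err ✓ (single-error assumption holds).
Step 4: error magnitude e = S_0/v_1 = S_0·∏_{j≠1}(α_1 − α_j) = 9·6 = 54 ≡ 10 (mod 11).
Step 5: correct position 1: c_1 = r_1 − e = 7 − 10 ≡ 8 (mod 11). Hence c = [8, 2, 6, 3, 9].
  Check: interpolating c through the α_i gives m(x) = 5 + 10·x (degree < 2) with m(α_i) = c_i for every i, so c is indeed a codeword.


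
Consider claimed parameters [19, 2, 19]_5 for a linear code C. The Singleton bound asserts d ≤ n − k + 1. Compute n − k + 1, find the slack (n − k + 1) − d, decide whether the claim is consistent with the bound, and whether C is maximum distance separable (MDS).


Singleton RHS = n − k + 1 = 18, slack = -1, bound violated (no such code; not MDS).

Singleton bound: d ≤ n − k + 1.
Here n = 19, k = 2, so n − k + 1 = 18.
Given d = 19, check d ≤ 18: NO.
Slack = (n − k + 1) − d = -1.
The slack is negative: d = 19 exceeds n − k + 1 = 18 by 1, so the Singleton bound is violated and no linear [19, 2, 19]_5 code can exist. In particular it is not MDS (MDS requires d = n − k + 1 exactly).
Description: the claimed parameters are [19, 2, 19]_5; such a code would be impossible (violates the Singleton bound).


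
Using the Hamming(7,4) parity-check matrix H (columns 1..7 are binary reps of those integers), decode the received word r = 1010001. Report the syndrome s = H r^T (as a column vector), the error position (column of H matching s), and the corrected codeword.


s = (1, 0, 1)^T, error position = 5, corrected codeword c = 1010101

Compute s = H r^T mod 2 one row at a time:
  s_1 = 0 + 0 + 0 + 1 = 1 ≡ 1 (mod 2).
  s_2 = 0 + 1 + 0 + 1 = 2 ≡ 0 (mod 2).
  s_3 = 1 + 1 + 0 + 1 = 3 ≡ 1 (mod 2).
s = (1, 0, 1)^T — this equals column 5 of H (binary 101), so error is at position 5.
Correct: flip bit 5 of r = 1010001 to get c = 1010101.


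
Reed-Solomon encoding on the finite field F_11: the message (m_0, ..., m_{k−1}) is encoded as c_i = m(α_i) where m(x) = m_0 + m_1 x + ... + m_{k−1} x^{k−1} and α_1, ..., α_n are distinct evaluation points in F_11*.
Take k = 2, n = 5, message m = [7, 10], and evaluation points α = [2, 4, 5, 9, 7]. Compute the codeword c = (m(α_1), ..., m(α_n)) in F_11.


c = [5, 3, 2, 9, 0]

Message polynomial: m(x) = 7 + 10·x (mod 11).
For each evaluation point α_i, compute m(α_i) mod 11:
  α_1 = 2: Horner steps 10 → 5, so m(2) = 5.
  α_2 = 4: Horner steps 10 → 3, so m(4) = 3.
  α_3 = 5: Horner steps 10 → 2, so m(5) = 2.
  α_4 = 9: Horner steps 10 → 9, so m(9) = 9.
  α_5 = 7: Horner steps 10 → 0, so m(7) = 0.
Codeword c = [5, 3, 2, 9, 0] ∈ F_11^5.


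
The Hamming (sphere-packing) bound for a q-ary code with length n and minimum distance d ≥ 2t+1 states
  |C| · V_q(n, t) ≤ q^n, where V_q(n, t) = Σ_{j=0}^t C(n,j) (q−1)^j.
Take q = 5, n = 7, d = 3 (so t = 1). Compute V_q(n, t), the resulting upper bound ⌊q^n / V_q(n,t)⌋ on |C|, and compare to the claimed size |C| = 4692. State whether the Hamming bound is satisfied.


V_q(n, t) = 29, q^n = 78125, Hamming bound = 2693, |C| = 4692 > bound (violated).

Step 1: Compute V_q(n, t) = Σ_{j=0}^1 C(n, j) (q−1)^j.
  j = 0: C(7,0)·(4)^0 = 1·1 = 1.
  j = 1: C(7,1)·(4)^1 = 7·4 = 28.
  V_q(n, t) = 1 + 28 = 29.
Step 2: q^n = 5^7 = 78125.
Step 3: Hamming bound ⌊q^n / V_q(n,t)⌋ = ⌊78125/29⌋ = 2693.
Step 4: Compare |C| = 4692 to 2693: violated.
The claimed |C| lies above the Hamming bound, so no 5-ary code of length 7 with d ≥ 3 can have 4692 codewords.


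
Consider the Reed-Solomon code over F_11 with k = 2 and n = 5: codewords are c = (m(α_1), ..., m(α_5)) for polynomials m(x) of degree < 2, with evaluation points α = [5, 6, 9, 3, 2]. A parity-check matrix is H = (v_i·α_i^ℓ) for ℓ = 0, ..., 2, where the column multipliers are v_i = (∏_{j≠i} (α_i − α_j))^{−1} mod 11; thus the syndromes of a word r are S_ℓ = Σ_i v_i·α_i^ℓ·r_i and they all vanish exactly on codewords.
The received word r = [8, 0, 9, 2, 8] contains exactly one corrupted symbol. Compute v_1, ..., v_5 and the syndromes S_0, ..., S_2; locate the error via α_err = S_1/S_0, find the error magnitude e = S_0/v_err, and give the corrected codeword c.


S = (6, 1, 2), error at position 5, error magnitude e = 9, c = [8, 0, 9, 2, 10].

Step 1: column multipliers v_i = (∏_{j≠i}(α_i − α_j))^{−1} mod 11.
  i = 1 (α = 5): (5−6)(5−9)(5−3)(5−2) = (−1)·(−4)·2·3 = 24 ≡ 2, so v_1 = 2^{−1} = 6 (mod 11).
  i = 2 (α = 6): (6−5)(6−9)(6−3)(6−2) = 1·(−3)·3·4 = −36 ≡ 8, so v_2 = 8^{−1} = 7 (mod 11).
  i = 3 (α = 9): (9−5)(9−6)(9−3)(9−2) = 4·3·6·7 = 504 ≡ 9, so v_3 = 9^{−1} = 5 (mod 11).
  i = 4 (α = 3): (3−5)(3−6)(3−9)(3−2) = (−2)·(−3)·(−6)·1 = −36 ≡ 8, so v_4 = 8^{−1} = 7 (mod 11).
  i = 5 (α = 2): (2−5)(2−6)(2−9)(2−3) = (−3)·(−4)·(−7)·(−1) = 84 ≡ 7, so v_5 = 7^{−1} = 8 (mod 11).
  v = [6, 7, 5, 7, 8].
Step 2: syndromes of r = [8, 0, 9, 2, 8] (all sums mod 11).
  S_0 = Σ v_i r_i = 6·8 + 7·0 + 5·9 + 7·2 + 8·8 = 171 ≡ 6.
  S_1 = Σ v_i α_i r_i = 6·5·8 + 7·6·0 + 5·9·9 + 7·3·2 + 8·2·8 = 815 ≡ 1.
  α_i^2 mod 11 = [3, 3, 4, 9, 4].
  S_2 = Σ v_i α_i^2 r_i = 6·3·8 + 7·3·0 + 5·4·9 + 7·9·2 + 8·4·8 = 706 ≡ 2.
  S = (6, 1, 2) ≠ 0, so r is not a codeword (an error is present).
Step 3: locate the error. For a single error e at position i, S_ℓ = v_i·e·α_i^ℓ, so α_err = S_1/S_0.
  S_0^{−1} = 6^{−1} = 2 (mod 11), so α_err = 1·2 = 2 ≡ 2 = α_5. Error position i = 5.
  Consistency check: S_2/S_1 = 2·1 = 2 ≡ 2 = α_err ✓ (single-error assumption holds).
Step 4: error magnitude e = S_0/v_5 = S_0·∏_{j≠5}(α_5 − α_j) = 6·7 = 42 ≡ 9 (mod 11).
Step 5: correct position 5: c_5 = r_5 − e = 8 − 9 ≡ 10 (mod 11). Hence c = [8, 0, 9, 2, 10].
  Check: interpolating c through the α_i gives m(x) = 4 + 3·x (degree < 2) with m(α_i) = c_i for every i, so c is indeed a codeword.


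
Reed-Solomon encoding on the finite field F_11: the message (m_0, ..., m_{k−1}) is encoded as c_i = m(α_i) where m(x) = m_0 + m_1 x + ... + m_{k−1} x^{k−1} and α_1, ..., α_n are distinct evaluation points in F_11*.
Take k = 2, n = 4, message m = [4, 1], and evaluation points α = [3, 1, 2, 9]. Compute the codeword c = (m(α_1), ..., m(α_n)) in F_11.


c = [7, 5, 6, 2]

Message polynomial: m(x) = 4 + 1·x (mod 11).
For each evaluation point α_i, compute m(α_i) mod 11:
  α_1 = 3: Horner steps 1 → 7, so m(3) = 7.
  α_2 = 1: Horner steps 1 → 5, so m(1) = 5.
  α_3 = 2: Horner steps 1 → 6, so m(2) = 6.
  α_4 = 9: Horner steps 1 → 2, so m(9) = 2.
Codeword c = [7, 5, 6, 2] ∈ F_11^4.


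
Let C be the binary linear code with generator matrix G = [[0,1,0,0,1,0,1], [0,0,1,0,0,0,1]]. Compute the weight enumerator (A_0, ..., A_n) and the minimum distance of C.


Weight distribution: A_0 = 1, A_2 = 1, A_3 = 2. Minimum distance d = 2.

Enumerate all 2^2 = 4 messages m ∈ F_2^2.
For each, compute codeword c = mG in F_2^7, then tally its weight.
  m = 00 → c = 0000000, weight = 0.
  m = 10 → c = 0100101, weight = 3.
  m = 01 → c = 0010001, weight = 2.
  m = 11 → c = 0110100, weight = 3.
Tally weights:
  weight 0: 1 codewords.
  weight 2: 1 codewords.
  weight 3: 2 codewords.
Minimum distance d = smallest w > 0 with A_w > 0 = 2.
Sanity: Σ A_w = 4 = 2^2 = 4 ✓.


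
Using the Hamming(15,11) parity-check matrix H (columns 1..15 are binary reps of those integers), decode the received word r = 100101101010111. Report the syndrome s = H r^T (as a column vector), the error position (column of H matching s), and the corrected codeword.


s = (1, 0, 1, 0)^T, error position = 10, corrected codeword c = 100101101110111

Compute s = H r^T mod 2 one row at a time:
  s_1 = 0 + 1 + 0 + 1 + 0 + 1 + 1 + 1 = 5 ≡ 1 (mod 2).
  s_2 = 1 + 0 + 1 + 1 + 0 + 1 + 1 + 1 = 6 ≡ 0 (mod 2).
  s_3 = 0 + 0 + 1 + 1 + 0 + 1 + 1 + 1 = 5 ≡ 1 (mod 2).
  s_4 = 1 + 0 + 0 + 1 + 1 + 1 + 1 + 1 = 6 ≡ 0 (mod 2).
s = (1, 0, 1, 0)^T — this equals column 10 of H (binary 1010), so error is at position 10.
Correct: flip bit 10 of r = 100101101010111 to get c = 100101101110111.


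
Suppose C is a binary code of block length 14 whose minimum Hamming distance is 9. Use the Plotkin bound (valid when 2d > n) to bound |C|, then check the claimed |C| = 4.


Plotkin bound M ≤ 4; given |C| = 4 ≤ bound (satisfied).

Check applicability: 2d = 18, n = 14.
2d − n = 4 > 0, so Plotkin applies.
Compute d/(2d−n) = 9/4 ≈ 2.2500.
⌊d/(2d−n)⌋ = 2.
Plotkin bound: M ≤ 2·2 = 4.
Given |C| = 4, check: satisfied.
This |C| is at the Plotkin bound.


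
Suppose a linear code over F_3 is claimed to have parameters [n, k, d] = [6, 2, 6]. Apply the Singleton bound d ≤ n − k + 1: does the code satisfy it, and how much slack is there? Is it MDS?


Singleton RHS = n − k + 1 = 5, slack = -1, bound violated (no such code; not MDS).

Singleton bound: d ≤ n − k + 1.
Here n = 6, k = 2, so n − k + 1 = 5.
Given d = 6, check d ≤ 5: NO.
Slack = (n − k + 1) − d = -1.
The slack is negative: d = 6 exceeds n − k + 1 = 5 by 1, so the Singleton bound is violated and no linear [6, 2, 6]_3 code can exist. In particular it is not MDS (MDS requires d = n − k + 1 exactly).
Description: the claimed parameters are [6, 2, 6]_3; such a code would be impossible (violates the Singleton bound).


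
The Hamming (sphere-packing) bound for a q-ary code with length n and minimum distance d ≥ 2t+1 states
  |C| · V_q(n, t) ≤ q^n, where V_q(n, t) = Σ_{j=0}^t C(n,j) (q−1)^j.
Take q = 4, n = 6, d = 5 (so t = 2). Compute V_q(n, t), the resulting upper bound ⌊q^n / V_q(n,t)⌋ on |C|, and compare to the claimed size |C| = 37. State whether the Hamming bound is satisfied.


V_q(n, t) = 154, q^n = 4096, Hamming bound = 26, |C| = 37 > bound (violated).

Step 1: Compute V_q(n, t) = Σ_{j=0}^2 C(n, j) (q−1)^j.
  j = 0: C(6,0)·(3)^0 = 1·1 = 1.
  j = 1: C(6,1)·(3)^1 = 6·3 = 18.
  j = 2: C(6,2)·(3)^2 = 15·9 = 135.
  V_q(n, t) = 1 + 18 + 135 = 154.
Step 2: q^n = 4^6 = 4096.
Step 3: Hamming bound ⌊q^n / V_q(n,t)⌋ = ⌊4096/154⌋ = 26.
Step 4: Compare |C| = 37 to 26: violated.
The claimed |C| lies above the Hamming bound, so no 4-ary code of length 6 with d ≥ 5 can have 37 codewords.


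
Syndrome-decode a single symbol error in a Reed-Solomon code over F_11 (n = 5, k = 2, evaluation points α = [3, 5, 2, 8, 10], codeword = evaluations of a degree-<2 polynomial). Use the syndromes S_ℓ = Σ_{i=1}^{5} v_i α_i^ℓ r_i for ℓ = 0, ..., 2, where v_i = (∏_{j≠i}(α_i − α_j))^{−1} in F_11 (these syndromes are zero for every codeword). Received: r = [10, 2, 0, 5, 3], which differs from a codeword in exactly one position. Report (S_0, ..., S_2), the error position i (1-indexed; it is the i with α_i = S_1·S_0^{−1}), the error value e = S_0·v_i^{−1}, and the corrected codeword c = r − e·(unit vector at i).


S = (8, 7, 2), error at position 2, error magnitude e = 5, c = [10, 8, 0, 5, 3].

Step 1: column multipliers v_i = (∏_{j≠i}(α_i − α_j))^{−1} mod 11.
  i = 1 (α = 3): (3−5)(3−2)(3−8)(3−10) = (−2)·1·(−5)·(−7) = −70 ≡ 7, so v_1 = 7^{−1} = 8 (mod 11).
  i = 2 (α = 5): (5−3)(5−2)(5−8)(5−10) = 2·3·(−3)·(−5) = 90 ≡ 2, so v_2 = 2^{−1} = 6 (mod 11).
  i = 3 (α = 2): (2−3)(2−5)(2−8)(2−10) = (−1)·(−3)·(−6)·(−8) = 144 ≡ 1, so v_3 = 1^{−1} = 1 (mod 11).
  i = 4 (α = 8): (8−3)(8−5)(8−2)(8−10) = 5·3·6·(−2) = −180 ≡ 7, so v_4 = 7^{−1} = 8 (mod 11).
  i = 5 (α = 10): (10−3)(10−5)(10−2)(10−8) = 7·5·8·2 = 560 ≡ 10, so v_5 = 10^{−1} = 10 (mod 11).
  v = [8, 6, 1, 8, 10].
Step 2: syndromes of r = [10, 2, 0, 5, 3] (all sums mod 11).
  S_0 = Σ v_i r_i = 8·10 + 6·2 + 1·0 + 8·5 + 10·3 = 162 ≡ 8.
  S_1 = Σ v_i α_i r_i = 8·3·10 + 6·5·2 + 1·2·0 + 8·8·5 + 10·10·3 = 920 ≡ 7.
  α_i^2 mod 11 = [9, 3, 4, 9, 1].
  S_2 = Σ v_i α_i^2 r_i = 8·9·10 + 6·3·2 + 1·4·0 + 8·9·5 + 10·1·3 = 1146 ≡ 2.
  S = (8, 7, 2) ≠ 0, so r is not a codeword (an error is present).
Step 3: locate the error. For a single error e at position i, S_ℓ = v_i·e·α_i^ℓ, so α_err = S_1/S_0.
  S_0^{−1} = 8^{−1} = 7 (mod 11), so α_err = 7·7 = 49 ≡ 5 = α_2. Error position i = 2.
  Consistency check: S_2/S_1 = 2·8 = 16 ≡ 5 = α_err ✓ (single-error assumption holds).
Step 4: error magnitude e = S_0/v_2 = S_0·∏_{j≠2}(α_2 − α_j) = 8·2 = 16 ≡ 5 (mod 11).
Step 5: correct position 2: c_2 = r_2 − e = 2 − 5 ≡ 8 (mod 11). Hence c = [10, 8, 0, 5, 3].
  Check: interpolating c through the α_i gives m(x) = 2 + 10·x (degree < 2) with m(α_i) = c_i for every i, so c is indeed a codeword.


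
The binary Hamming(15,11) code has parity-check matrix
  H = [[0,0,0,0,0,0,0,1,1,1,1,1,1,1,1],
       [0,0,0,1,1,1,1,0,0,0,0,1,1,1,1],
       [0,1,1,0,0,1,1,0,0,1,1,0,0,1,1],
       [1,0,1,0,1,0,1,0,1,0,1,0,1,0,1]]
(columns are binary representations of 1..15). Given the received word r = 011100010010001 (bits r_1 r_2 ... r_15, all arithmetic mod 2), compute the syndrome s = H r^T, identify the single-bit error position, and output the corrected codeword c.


s = (1, 0, 0, 1)^T, error position = 9, corrected codeword c = 011100011010001

Compute s = H r^T mod 2 one row at a time:
  s_1 = 1 + 0 + 0 + 1 + 0 + 0 + 0 + 1 = 3 ≡ 1 (mod 2).
  s_2 = 1 + 0 + 0 + 0 + 0 + 0 + 0 + 1 = 2 ≡ 0 (mod 2).
  s_3 = 1 + 1 + 0 + 0 + 0 + 1 + 0 + 1 = 4 ≡ 0 (mod 2).
  s_4 = 0 + 1 + 0 + 0 + 0 + 1 + 0 + 1 = 3 ≡ 1 (mod 2).
s = (1, 0, 0, 1)^T — this equals column 9 of H (binary 1001), so error is at position 9.
Correct: flip bit 9 of r = 011100010010001 to get c = 011100011010001.


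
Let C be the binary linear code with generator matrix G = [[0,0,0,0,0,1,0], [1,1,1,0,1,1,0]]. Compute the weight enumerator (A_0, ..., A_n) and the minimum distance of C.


Weight distribution: A_0 = 1, A_1 = 1, A_4 = 1, A_5 = 1. Minimum distance d = 1.

Enumerate all 2^2 = 4 messages m ∈ F_2^2.
For each, compute codeword c = mG in F_2^7, then tally its weight.
  m = 00 → c = 0000000, weight = 0.
  m = 10 → c = 0000010, weight = 1.
  m = 01 → c = 1110110, weight = 5.
  m = 11 → c = 1110100, weight = 4.
Tally weights:
  weight 0: 1 codewords.
  weight 1: 1 codewords.
  weight 4: 1 codewords.
  weight 5: 1 codewords.
Minimum distance d = smallest w > 0 with A_w > 0 = 1.
Sanity: Σ A_w = 4 = 2^2 = 4 ✓.


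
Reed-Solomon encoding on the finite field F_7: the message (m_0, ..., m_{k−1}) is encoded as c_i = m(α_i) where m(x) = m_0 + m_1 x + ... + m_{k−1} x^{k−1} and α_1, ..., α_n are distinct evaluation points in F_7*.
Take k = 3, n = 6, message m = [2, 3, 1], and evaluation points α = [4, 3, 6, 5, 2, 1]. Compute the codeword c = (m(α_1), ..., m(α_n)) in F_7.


c = [2, 6, 0, 0, 5, 6]

Message polynomial: m(x) = 2 + 3·x + 1·x^2 (mod 7).
For each evaluation point α_i, compute m(α_i) mod 7:
  α_1 = 4: Horner steps 1 → 0 → 2, so m(4) = 2.
  α_2 = 3: Horner steps 1 → 6 → 6, so m(3) = 6.
  α_3 = 6: Horner steps 1 → 2 → 0, so m(6) = 0.
  α_4 = 5: Horner steps 1 → 1 → 0, so m(5) = 0.
  α_5 = 2: Horner steps 1 → 5 → 5, so m(2) = 5.
  α_6 = 1: Horner steps 1 → 4 → 6, so m(1) = 6.
Codeword c = [2, 6, 0, 0, 5, 6] ∈ F_7^6.


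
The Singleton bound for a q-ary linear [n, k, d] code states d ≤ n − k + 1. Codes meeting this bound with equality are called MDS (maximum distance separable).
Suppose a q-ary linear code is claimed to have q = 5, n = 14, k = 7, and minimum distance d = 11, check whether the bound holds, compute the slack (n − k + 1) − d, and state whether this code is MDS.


Singleton RHS = n − k + 1 = 8, slack = -3, bound violated (no such code; not MDS).

Singleton bound: d ≤ n − k + 1.
Here n = 14, k = 7, so n − k + 1 = 8.
Given d = 11, check d ≤ 8: NO.
Slack = (n − k + 1) − d = -3.
The slack is negative: d = 11 exceeds n − k + 1 = 8 by 3, so the Singleton bound is violated and no linear [14, 7, 11]_5 code can exist. In particular it is not MDS (MDS requires d = n − k + 1 exactly).
Description: the claimed parameters are [14, 7, 11]_5; such a code would be impossible (violates the Singleton bound).


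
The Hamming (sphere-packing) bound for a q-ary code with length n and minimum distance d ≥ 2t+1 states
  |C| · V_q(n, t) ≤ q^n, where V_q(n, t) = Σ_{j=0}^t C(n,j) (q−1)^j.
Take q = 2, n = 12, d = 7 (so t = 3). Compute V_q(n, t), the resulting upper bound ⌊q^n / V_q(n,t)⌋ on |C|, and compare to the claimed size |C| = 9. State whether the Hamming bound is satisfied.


V_q(n, t) = 299, q^n = 4096, Hamming bound = 13, |C| = 9 ≤ bound (satisfied).

Step 1: Compute V_q(n, t) = Σ_{j=0}^3 C(n, j) (q−1)^j.
  j = 0: C(12,0)·(1)^0 = 1·1 = 1.
  j = 1: C(12,1)·(1)^1 = 12·1 = 12.
  j = 2: C(12,2)·(1)^2 = 66·1 = 66.
  j = 3: C(12,3)·(1)^3 = 220·1 = 220.
  V_q(n, t) = 1 + 12 + 66 + 220 = 299.
Step 2: q^n = 2^12 = 4096.
Step 3: Hamming bound ⌊q^n / V_q(n,t)⌋ = ⌊4096/299⌋ = 13.
Step 4: Compare |C| = 9 to 13: satisfied.
The claimed |C| lies below the Hamming bound.


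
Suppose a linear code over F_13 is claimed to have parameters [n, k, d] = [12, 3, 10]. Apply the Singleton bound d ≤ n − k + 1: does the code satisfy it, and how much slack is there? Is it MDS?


Singleton RHS = n − k + 1 = 10, slack = 0, bound satisfied, MDS.

Singleton bound: d ≤ n − k + 1.
Here n = 12, k = 3, so n − k + 1 = 10.
Given d = 10, check d ≤ 10: YES.
Slack = (n − k + 1) − d = 0.
The code is MDS (slack = 0).
Description: the claimed parameters are [12, 3, 10]_13; such a code would be MDS (meets Singleton bound).


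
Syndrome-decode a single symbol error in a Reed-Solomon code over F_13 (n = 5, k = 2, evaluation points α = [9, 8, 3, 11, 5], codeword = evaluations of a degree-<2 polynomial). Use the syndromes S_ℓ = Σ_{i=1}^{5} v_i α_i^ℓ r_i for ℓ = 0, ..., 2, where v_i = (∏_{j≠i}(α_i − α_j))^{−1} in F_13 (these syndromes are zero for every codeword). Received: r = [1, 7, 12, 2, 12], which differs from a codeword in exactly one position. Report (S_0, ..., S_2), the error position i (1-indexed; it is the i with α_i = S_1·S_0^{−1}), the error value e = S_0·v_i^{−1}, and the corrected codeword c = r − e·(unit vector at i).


S = (12, 10, 4), error at position 3, error magnitude e = 1, c = [1, 7, 11, 2, 12].

Step 1: column multipliers v_i = (∏_{j≠i}(α_i − α_j))^{−1} mod 13.
  i = 1 (α = 9): (9−8)(9−3)(9−11)(9−5) = 1·6·(−2)·4 = −48 ≡ 4, so v_1 = 4^{−1} = 10 (mod 13).
  i = 2 (α = 8): (8−9)(8−3)(8−11)(8−5) = (−1)·5·(−3)·3 = 45 ≡ 6, so v_2 = 6^{−1} = 11 (mod 13).
  i = 3 (α = 3): (3−9)(3−8)(3−11)(3−5) = (−6)·(−5)·(−8)·(−2) = 480 ≡ 12, so v_3 = 12^{−1} = 12 (mod 13).
  i = 4 (α = 11): (11−9)(11−8)(11−3)(11−5) = 2·3·8·6 = 288 ≡ 2, so v_4 = 2^{−1} = 7 (mod 13).
  i = 5 (α = 5): (5−9)(5−8)(5−3)(5−11) = (−4)·(−3)·2·(−6) = −144 ≡ 12, so v_5 = 12^{−1} = 12 (mod 13).
  v = [10, 11, 12, 7, 12].
Step 2: syndromes of r = [1, 7, 12, 2, 12] (all sums mod 13).
  S_0 = Σ v_i r_i = 10·1 + 11·7 + 12·12 + 7·2 + 12·12 = 389 ≡ 12.
  S_1 = Σ v_i α_i r_i = 10·9·1 + 11·8·7 + 12·3·12 + 7·11·2 + 12·5·12 = 2012 ≡ 10.
  α_i^2 mod 13 = [3, 12, 9, 4, 12].
  S_2 = Σ v_i α_i^2 r_i = 10·3·1 + 11·12·7 + 12·9·12 + 7·4·2 + 12·12·12 = 4034 ≡ 4.
  S = (12, 10, 4) ≠ 0, so r is not a codeword (an error is present).
Step 3: locate the error. For a single error e at position i, S_ℓ = v_i·e·α_i^ℓ, so α_err = S_1/S_0.
  S_0^{−1} = 12^{−1} = 12 (mod 13), so α_err = 10·12 = 120 ≡ 3 = α_3. Error position i = 3.
  Consistency check: S_2/S_1 = 4·4 = 16 ≡ 3 = α_err ✓ (single-error assumption holds).
Step 4: error magnitude e = S_0/v_3 = S_0·∏_{j≠3}(α_3 − α_j) = 12·12 = 144 ≡ 1 (mod 13).
Step 5: correct position 3: c_3 = r_3 − e = 12 − 1 ≡ 11 (mod 13). Hence c = [1, 7, 11, 2, 12].
  Check: interpolating c through the α_i gives m(x) = 3 + 7·x (degree < 2) with m(α_i) = c_i for every i, so c is indeed a codeword.


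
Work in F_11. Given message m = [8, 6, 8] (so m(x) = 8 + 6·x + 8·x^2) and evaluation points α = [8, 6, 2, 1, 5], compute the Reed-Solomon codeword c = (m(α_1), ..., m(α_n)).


c = [7, 2, 8, 0, 7]

Message polynomial: m(x) = 8 + 6·x + 8·x^2 (mod 11).
For each evaluation point α_i, compute m(α_i) mod 11:
  α_1 = 8: Horner steps 8 → 4 → 7, so m(8) = 7.
  α_2 = 6: Horner steps 8 → 10 → 2, so m(6) = 2.
  α_3 = 2: Horner steps 8 → 0 → 8, so m(2) = 8.
  α_4 = 1: Horner steps 8 → 3 → 0, so m(1) = 0.
  α_5 = 5: Horner steps 8 → 2 → 7, so m(5) = 7.
Codeword c = [7, 2, 8, 0, 7] ∈ F_11^5.


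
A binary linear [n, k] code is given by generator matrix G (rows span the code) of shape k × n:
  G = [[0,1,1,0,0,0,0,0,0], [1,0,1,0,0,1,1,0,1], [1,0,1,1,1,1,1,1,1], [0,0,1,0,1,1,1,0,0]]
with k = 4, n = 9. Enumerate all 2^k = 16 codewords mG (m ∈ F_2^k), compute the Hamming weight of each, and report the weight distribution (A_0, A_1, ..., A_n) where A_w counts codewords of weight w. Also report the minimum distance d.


Weight distribution: A_0 = 1, A_2 = 1, A_3 = 2, A_4 = 3, A_5 = 6, A_6 = 1, A_8 = 2. Minimum distance d = 2.

Enumerate all 2^4 = 16 messages m ∈ F_2^4.
For each, compute codeword c = mG in F_2^9, then tally its weight.
  m = 0000 → c = 000000000, weight = 0.
  m = 1000 → c = 011000000, weight = 2.
  m = 0100 → c = 101001101, weight = 5.
  m = 1100 → c = 110001101, weight = 5.
  m = 0010 → c = 101111111, weight = 8.
  m = 1010 → c = 110111111, weight = 8.
  m = 0110 → c = 000110010, weight = 3.
  m = 1110 → c = 011110010, weight = 5.
  m = 0001 → c = 001011100, weight = 4.
  m = 1001 → c = 010011100, weight = 4.
  m = 0101 → c = 100010001, weight = 3.
  m = 1101 → c = 111010001, weight = 5.
  m = 0011 → c = 100100011, weight = 4.
  m = 1011 → c = 111100011, weight = 6.
  m = 0111 → c = 001101110, weight = 5.
  m = 1111 → c = 010101110, weight = 5.
Tally weights:
  weight 0: 1 codewords.
  weight 2: 1 codewords.
  weight 3: 2 codewords.
  weight 4: 3 codewords.
  weight 5: 6 codewords.
  weight 6: 1 codewords.
  weight 8: 2 codewords.
Minimum distance d = smallest w > 0 with A_w > 0 = 2.
Sanity: Σ A_w = 16 = 2^4 = 16 ✓.


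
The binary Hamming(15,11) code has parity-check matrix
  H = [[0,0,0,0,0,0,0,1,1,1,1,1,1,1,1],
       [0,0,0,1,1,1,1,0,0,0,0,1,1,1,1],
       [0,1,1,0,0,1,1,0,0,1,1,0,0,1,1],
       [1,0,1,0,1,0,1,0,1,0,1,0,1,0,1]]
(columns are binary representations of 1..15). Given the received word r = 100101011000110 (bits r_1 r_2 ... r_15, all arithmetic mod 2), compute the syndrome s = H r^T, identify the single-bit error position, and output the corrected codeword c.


s = (0, 0, 0, 1)^T, error position = 1, corrected codeword c = 000101011000110

Compute s = H r^T mod 2 one row at a time:
  s_1 = 1 + 1 + 0 + 0 + 0 + 1 + 1 + 0 = 4 ≡ 0 (mod 2).
  s_2 = 1 + 0 + 1 + 0 + 0 + 1 + 1 + 0 = 4 ≡ 0 (mod 2).
  s_3 = 0 + 0 + 1 + 0 + 0 + 0 + 1 + 0 = 2 ≡ 0 (mod 2).
  s_4 = 1 + 0 + 0 + 0 + 1 + 0 + 1 + 0 = 3 ≡ 1 (mod 2).
s = (0, 0, 0, 1)^T — this equals column 1 of H (binary 0001), so error is at position 1.
Correct: flip bit 1 of r = 100101011000110 to get c = 000101011000110.


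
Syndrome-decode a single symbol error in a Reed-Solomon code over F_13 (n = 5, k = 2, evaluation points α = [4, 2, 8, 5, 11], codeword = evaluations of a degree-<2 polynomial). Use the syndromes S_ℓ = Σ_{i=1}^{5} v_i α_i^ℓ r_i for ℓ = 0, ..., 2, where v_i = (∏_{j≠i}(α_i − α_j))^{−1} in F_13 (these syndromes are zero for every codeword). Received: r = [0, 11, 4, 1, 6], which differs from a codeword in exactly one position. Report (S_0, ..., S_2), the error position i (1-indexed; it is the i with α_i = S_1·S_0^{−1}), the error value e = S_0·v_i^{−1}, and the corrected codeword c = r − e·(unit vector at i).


S = (4, 5, 3), error at position 5, error magnitude e = 12, c = [0, 11, 4, 1, 7].

Step 1: column multipliers v_i = (∏_{j≠i}(α_i − α_j))^{−1} mod 13.
  i = 1 (α = 4): (4−2)(4−8)(4−5)(4−11) = 2·(−4)·(−1)·(−7) = −56 ≡ 9, so v_1 = 9^{−1} = 3 (mod 13).
  i = 2 (α = 2): (2−4)(2−8)(2−5)(2−11) = (−2)·(−6)·(−3)·(−9) = 324 ≡ 12, so v_2 = 12^{−1} = 12 (mod 13).
  i = 3 (α = 8): (8−4)(8−2)(8−5)(8−11) = 4·6·3·(−3) = −216 ≡ 5, so v_3 = 5^{−1} = 8 (mod 13).
  i = 4 (α = 5): (5−4)(5−2)(5−8)(5−11) = 1·3·(−3)·(−6) = 54 ≡ 2, so v_4 = 2^{−1} = 7 (mod 13).
  i = 5 (α = 11): (11−4)(11−2)(11−8)(11−5) = 7·9·3·6 = 1134 ≡ 3, so v_5 = 3^{−1} = 9 (mod 13).
  v = [3, 12, 8, 7, 9].
Step 2: syndromes of r = [0, 11, 4, 1, 6] (all sums mod 13).
  S_0 = Σ v_i r_i = 3·0 + 12·11 + 8·4 + 7·1 + 9·6 = 225 ≡ 4.
  S_1 = Σ v_i α_i r_i = 3·4·0 + 12·2·11 + 8·8·4 + 7·5·1 + 9·11·6 = 1149 ≡ 5.
  α_i^2 mod 13 = [3, 4, 12, 12, 4].
  S_2 = Σ v_i α_i^2 r_i = 3·3·0 + 12·4·11 + 8·12·4 + 7·12·1 + 9·4·6 = 1212 ≡ 3.
  S = (4, 5, 3) ≠ 0, so r is not a codeword (an error is present).
Step 3: locate the error. For a single error e at position i, S_ℓ = v_i·e·α_i^ℓ, so α_err = S_1/S_0.
  S_0^{−1} = 4^{−1} = 10 (mod 13), so α_err = 5·10 = 50 ≡ 11 = α_5. Error position i = 5.
  Consistency check: S_2/S_1 = 3·8 = 24 ≡ 11 = α_err ✓ (single-error assumption holds).
Step 4: error magnitude e = S_0/v_5 = S_0·∏_{j≠5}(α_5 − α_j) = 4·3 = 12 ≡ 12 (mod 13).
Step 5: correct position 5: c_5 = r_5 − e = 6 − 12 ≡ 7 (mod 13). Hence c = [0, 11, 4, 1, 7].
  Check: interpolating c through the α_i gives m(x) = 9 + 1·x (degree < 2) with m(α_i) = c_i for every i, so c is indeed a codeword.
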